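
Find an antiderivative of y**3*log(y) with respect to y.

y**4*log(y)/4 - y**4/16 + C

Use integration by parts with u = log(y), dv = y**3 dy.
Then du = 1/y dy and v = y**4/4.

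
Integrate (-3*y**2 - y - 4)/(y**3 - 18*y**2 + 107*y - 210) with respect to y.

Factor the denominator: (y - 7)*(y - 6)*(y - 5).
Partial-fraction decomposition: -42/(y - 5) + 118/(y - 6) - 79/(y - 7).
Integrate each term: A/(y−a) contributes A·log|y−a|.

-79*log(y - 7) + 118*log(y - 6) - 42*log(y - 5) + C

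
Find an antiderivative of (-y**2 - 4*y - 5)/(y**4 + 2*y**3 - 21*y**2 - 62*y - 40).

Factor the denominator: (y - 5)*(y + 1)*(y + 2)*(y + 4).
Partial-fraction decomposition: 5/(54*(y + 4)) - 1/(14*(y + 2)) + 1/(9*(y + 1)) - 25/(189*(y - 5)).
Integrate each term: A/(y−a) contributes A·log|y−a|.

-25*log(y - 5)/189 + log(y + 1)/9 - log(y + 2)/14 + 5*log(y + 4)/54 + C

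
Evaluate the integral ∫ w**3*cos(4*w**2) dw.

w**2*sin(4*w**2)/8 + cos(4*w**2)/32 + C

Let u = w², du = 2w dw; rewrite as (1/2)∫ u^1·cos(4u) du.
Now integrate by parts 1 time.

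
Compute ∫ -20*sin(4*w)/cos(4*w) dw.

Let u = cos(4*w), so du = (-4*sin(4*w)) dw.
Rewriting, the integral becomes 5·∫ 1/u du = 5·log(u).
Substituting back, u = cos(4*w).

5*log(cos(4*w)) + C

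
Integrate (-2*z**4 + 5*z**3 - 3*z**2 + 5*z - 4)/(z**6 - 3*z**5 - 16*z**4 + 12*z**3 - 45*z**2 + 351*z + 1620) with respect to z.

-679*log(z - 5)/2176 + 32*log(z - 4)/175 + 4027*log(z + 3)/24192 - 1711*log(z**2 + 9)/91800 - 1691*atan(z/3)/15300 + 49/(144*z + 432) + C

Factor the denominator: (z - 5)*(z - 4)*(z + 3)**2*(z**2 + 9).
Partial-fraction decomposition: -(1711*z + 15219)/(45900*(z**2 + 9)) + 4027/(24192*(z + 3)) - 49/(144*(z + 3)**2) + 32/(175*(z - 4)) - 679/(2176*(z - 5)).
Integrate each term; A/(z−a) gives A·log|z−a|; the (Bz+D)/(z²+p²) term gives a log and an atan.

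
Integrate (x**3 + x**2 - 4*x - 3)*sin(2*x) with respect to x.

Use integration by parts with u = x**3 + x**2 - 4*x - 3, dv = sin(2*x) dx, so v = -cos(2*x)/2.
Apply parts 3 times (tabular method): alternate signs, differentiate u down to 0, integrate dv up.

-x**3*cos(2*x)/2 + 3*x**2*sin(2*x)/4 - x**2*cos(2*x)/2 + x*sin(2*x)/2 + 11*x*cos(2*x)/4 - 11*sin(2*x)/8 + 7*cos(2*x)/4 + C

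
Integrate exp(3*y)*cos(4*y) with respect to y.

4*exp(3*y)*sin(4*y)/25 + 3*exp(3*y)*cos(4*y)/25 + C

Let I denote the integral. Integrate by parts with u = cos(4*y), dv = exp(3*y) dy, so v = exp(3*y)/3: I = exp(3*y)*cos(4*y)/3 + (4/3)·∫ exp(3*y)*sin(4*y) dy.
Apply parts again with u = sin(4*y), dv = exp(3*y) dy: ∫ exp(3*y)*sin(4*y) dy = exp(3*y)*sin(4*y)/3 − (4/3)·I. Substituting back brings back I: I = 4*exp(3*y)*sin(4*y)/9 + exp(3*y)*cos(4*y)/3 − (16/9)·I.
Solving for I: (1 + 16/9)·I equals the remaining terms, so I = (9/25)·(4*exp(3*y)*sin(4*y)/9 + exp(3*y)*cos(4*y)/3).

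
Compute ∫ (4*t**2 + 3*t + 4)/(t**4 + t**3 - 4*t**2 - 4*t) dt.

Factor the denominator: t*(t - 2)*(t + 1)*(t + 2).
Partial-fraction decomposition: -7/(4*(t + 2)) + 5/(3*(t + 1)) + 13/(12*(t - 2)) - 1/t.
Integrate each term: A/(t−a) contributes A·log|t−a|.

-log(t) + 13*log(t - 2)/12 + 5*log(t + 1)/3 - 7*log(t + 2)/4 + C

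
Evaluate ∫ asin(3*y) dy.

Use integration by parts with u = arcsin(3*y), dv = dy.
Then du = 3/sqrt(-9*y**2 + 1) dy.

y*asin(3*y) + sqrt(-9*y**2 + 1)/3 + C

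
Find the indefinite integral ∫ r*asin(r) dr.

Use integration by parts with u = arcsin(r), dv = r dr.
Then du = 1/sqrt(-r**2 + 1) dr.

r**2*asin(r)/2 + r*sqrt(-r**2 + 1)/4 - asin(r)/4 + C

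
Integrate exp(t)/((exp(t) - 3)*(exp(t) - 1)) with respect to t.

Let u = e^t, du = e^t dt.
The integral becomes ∫ du/((u-1)(u-3)); decompose into partial fractions.

log(exp(t) - 3)/2 - log(exp(t) - 1)/2 + C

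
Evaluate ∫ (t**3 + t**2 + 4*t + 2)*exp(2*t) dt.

(4*t**3 - 2*t**2 + 18*t - 1)*exp(2*t)/8 + C

Use integration by parts with u = t**3 + t**2 + 4*t + 2, dv = exp(2*t) dt, so v = exp(2*t)/2.
Apply parts 3 times (tabular method): alternate signs, differentiate u down to 0, integrate dv up.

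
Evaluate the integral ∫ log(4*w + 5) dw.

Use integration by parts with u = log(4*w + 5), dv = dw.
Then du = 4/(4*w + 5) dw and v = w.

w*log(4*w + 5) - w + 5*log(4*w + 5)/4 + C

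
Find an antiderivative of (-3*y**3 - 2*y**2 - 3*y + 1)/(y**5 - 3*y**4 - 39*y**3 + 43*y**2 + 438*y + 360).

Factor the denominator: (y - 6)*(y - 5)*(y + 1)*(y + 3)*(y + 4).
Partial-fraction decomposition: 173/(270*(y + 4)) - 73/(144*(y + 3)) + 5/(252*(y + 1)) + 439/(432*(y - 5)) - 737/(630*(y - 6)).
Integrate each term: A/(y−a) contributes A·log|y−a|.

-737*log(y - 6)/630 + 439*log(y - 5)/432 + 5*log(y + 1)/252 - 73*log(y + 3)/144 + 173*log(y + 4)/270 + C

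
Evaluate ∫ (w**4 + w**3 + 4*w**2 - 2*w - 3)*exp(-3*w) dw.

(-27*w**4 - 63*w**3 - 171*w**2 - 60*w + 61)*exp(-3*w)/81 + C

Use integration by parts with u = w**4 + w**3 + 4*w**2 - 2*w - 3, dv = exp(-3*w) dw, so v = -exp(-3*w)/3.
Apply parts 4 times (tabular method): alternate signs, differentiate u down to 0, integrate dv up.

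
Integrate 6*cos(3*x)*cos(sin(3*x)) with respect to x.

2*sin(sin(3*x)) + C

Let u = sin(3*x), so du = (3*cos(3*x)) dx.
Rewriting, the integral becomes 2·∫ cos(u) du = 2·sin(u).
Substituting back, u = sin(3*x).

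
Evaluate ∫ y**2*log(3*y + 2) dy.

y**3*log(3*y + 2)/3 - y**3/9 + y**2/9 - 4*y/27 + 8*log(3*y + 2)/81 + C

Use integration by parts with u = log(3*y + 2), dv = y**2 dy.
Then du = 3/(3*y + 2) dy and v = y**3/3.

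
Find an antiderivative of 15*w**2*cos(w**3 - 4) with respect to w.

5*sin(w**3 - 4) + C

Let u = w**3 - 4, so du = (3*w**2) dw.
Rewriting, the integral becomes 5·∫ cos(u) du = 5·sin(u).
Substituting back, u = w**3 - 4.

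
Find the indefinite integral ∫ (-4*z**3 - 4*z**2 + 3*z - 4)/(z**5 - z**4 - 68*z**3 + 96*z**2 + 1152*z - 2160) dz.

Factor the denominator: (z - 6)*(z - 5)*(z - 2)*(z + 6)**2.
Partial-fraction decomposition: 22721/(139392*(z + 6)) - 349/(528*(z + 6)**2) - 23/(384*(z - 2)) + 589/(363*(z - 5)) - 497/(288*(z - 6)).
Integrate each term; A/(z−a) gives A·log|z−a|; A/(z−a)² gives −A/(z−a).

-497*log(z - 6)/288 + 589*log(z - 5)/363 - 23*log(z - 2)/384 + 22721*log(z + 6)/139392 + 349/(528*z + 3168) + C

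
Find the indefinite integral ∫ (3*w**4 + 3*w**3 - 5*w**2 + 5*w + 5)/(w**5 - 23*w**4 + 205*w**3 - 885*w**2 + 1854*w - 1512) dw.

Factor the denominator: (w - 7)*(w - 6)*(w - 4)*(w - 3)**2.
Partial-fraction decomposition: -10241/(144*(w - 3)) - 299/(12*(w - 3)**2) + 905/(6*(w - 4)) - 4391/(18*(w - 6)) + 8027/(48*(w - 7)).
Integrate each term; A/(w−a) gives A·log|w−a|; A/(w−a)² gives −A/(w−a).

8027*log(w - 7)/48 - 4391*log(w - 6)/18 + 905*log(w - 4)/6 - 10241*log(w - 3)/144 + 299/(12*w - 36) + C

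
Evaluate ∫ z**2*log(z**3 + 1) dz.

Let u = z**3 + 1, so du = (3*z**2) dz.
The integral becomes (1/3)·∫ log(u) du; integrate by parts with u′=log(u), dv′=du.

z**3*log(z**3 + 1)/3 - z**3/3 + log(z**3 + 1)/3 + C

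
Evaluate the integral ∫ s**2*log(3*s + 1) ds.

Use integration by parts with u = log(3*s + 1), dv = s**2 ds.
Then du = 3/(3*s + 1) ds and v = s**3/3.

s**3*log(3*s + 1)/3 - s**3/9 + s**2/18 - s/27 + log(3*s + 1)/81 + C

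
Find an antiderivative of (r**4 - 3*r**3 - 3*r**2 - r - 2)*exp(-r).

(-r**4 - r**3 + r + 3)*exp(-r) + C

Use integration by parts with u = r**4 - 3*r**3 - 3*r**2 - r - 2, dv = exp(-r) dr, so v = -exp(-r).
Apply parts 4 times (tabular method): alternate signs, differentiate u down to 0, integrate dv up.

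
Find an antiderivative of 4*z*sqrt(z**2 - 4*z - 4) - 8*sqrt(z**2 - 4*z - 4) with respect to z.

Let u = z**2 - 4*z - 4, so du = (2*z - 4) dz.
Rewriting, the integral becomes 2·∫ √u du = 2·(2/3)u^(3/2).
Substituting back, u = z**2 - 4*z - 4.

4*(z**2 - 4*z - 4)**(3/2)/3 + C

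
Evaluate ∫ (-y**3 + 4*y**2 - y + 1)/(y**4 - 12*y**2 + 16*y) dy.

log(y)/16 - 5*log(y - 2)/36 - 133*log(y + 4)/144 - 7/(12*y - 24) + C

Factor the denominator: y*(y - 2)**2*(y + 4).
Partial-fraction decomposition: -133/(144*(y + 4)) - 5/(36*(y - 2)) + 7/(12*(y - 2)**2) + 1/(16*y).
Integrate each term; A/(y−a) gives A·log|y−a|; A/(y−a)² gives −A/(y−a).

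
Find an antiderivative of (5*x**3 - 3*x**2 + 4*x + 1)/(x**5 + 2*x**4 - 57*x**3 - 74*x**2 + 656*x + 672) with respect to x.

997*log(x - 6)/1820 - 289*log(x - 4)/880 - 11*log(x + 1)/630 + 383*log(x + 4)/720 - 1889*log(x + 7)/2574 + C

Factor the denominator: (x - 6)*(x - 4)*(x + 1)*(x + 4)*(x + 7).
Partial-fraction decomposition: -1889/(2574*(x + 7)) + 383/(720*(x + 4)) - 11/(630*(x + 1)) - 289/(880*(x - 4)) + 997/(1820*(x - 6)).
Integrate each term: A/(x−a) contributes A·log|x−a|.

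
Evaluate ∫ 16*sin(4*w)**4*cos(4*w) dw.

Let u = sin(4*w), so du = (4*cos(4*w)) dw.
Rewriting, the integral becomes 4·∫ u^4 du = 4·u^5/5.
Substituting back, u = sin(4*w).

4*sin(4*w)**5/5 + C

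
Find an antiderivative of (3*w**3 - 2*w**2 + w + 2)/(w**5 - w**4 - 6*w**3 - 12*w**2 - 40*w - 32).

83*log(w - 4)/300 + 4*log(w + 1)/25 - 2*log(w + 2)/3 + 23*log(w**2 + 4)/200 + 9*atan(w/2)/25 + C

Factor the denominator: (w - 4)*(w + 1)*(w + 2)*(w**2 + 4).
Partial-fraction decomposition: (23*w + 72)/(100*(w**2 + 4)) - 2/(3*(w + 2)) + 4/(25*(w + 1)) + 83/(300*(w - 4)).
Integrate each term; A/(w−a) gives A·log|w−a|; the (Bw+D)/(w²+p²) term gives a log and an atan.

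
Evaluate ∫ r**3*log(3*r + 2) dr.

r**4*log(3*r + 2)/4 - r**4/16 + r**3/18 - r**2/18 + 2*r/27 - 4*log(3*r + 2)/81 + C

Use integration by parts with u = log(3*r + 2), dv = r**3 dr.
Then du = 3/(3*r + 2) dr and v = r**4/4.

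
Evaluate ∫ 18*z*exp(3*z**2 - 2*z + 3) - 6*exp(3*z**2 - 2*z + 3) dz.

3*exp(3*z**2 - 2*z + 3) + C

Let u = 3*z**2 - 2*z + 3, so du = (6*z - 2) dz.
Rewriting, the integral becomes 3·∫ e^u du = 3·e^u.
Substituting back, u = 3*z**2 - 2*z + 3.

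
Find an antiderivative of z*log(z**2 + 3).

z**2*log(z**2 + 3)/2 - z**2/2 + 3*log(z**2 + 3)/2 + C

Let u = z**2 + 3, so du = (2*z) dz.
The integral becomes (1/2)·∫ log(u) du; integrate by parts with u′=log(u), dv′=du.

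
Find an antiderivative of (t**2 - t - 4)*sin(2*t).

-t**2*cos(2*t)/2 + t*sin(2*t)/2 + t*cos(2*t)/2 - sin(2*t)/4 + 9*cos(2*t)/4 + C

Use integration by parts with u = t**2 - t - 4, dv = sin(2*t) dt, so v = -cos(2*t)/2.
Apply parts 2 times (tabular method): alternate signs, differentiate u down to 0, integrate dv up.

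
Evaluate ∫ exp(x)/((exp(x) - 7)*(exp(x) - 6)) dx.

log(exp(x) - 7) - log(exp(x) - 6) + C

Let u = e^x, du = e^x dx.
The integral becomes ∫ du/((u-7)(u-6)); decompose into partial fractions.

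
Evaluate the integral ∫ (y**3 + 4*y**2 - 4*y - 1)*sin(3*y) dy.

-y**3*cos(3*y)/3 + y**2*sin(3*y)/3 - 4*y**2*cos(3*y)/3 + 8*y*sin(3*y)/9 + 14*y*cos(3*y)/9 - 14*sin(3*y)/27 + 17*cos(3*y)/27 + C

Use integration by parts with u = y**3 + 4*y**2 - 4*y - 1, dv = sin(3*y) dy, so v = -cos(3*y)/3.
Apply parts 3 times (tabular method): alternate signs, differentiate u down to 0, integrate dv up.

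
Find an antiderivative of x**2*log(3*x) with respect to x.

x**3*(log(x) + log(3))/3 - x**3/9 + C

Use integration by parts with u = log(3*x), dv = x**2 dx.
Then du = 1/x dx and v = x**3/3.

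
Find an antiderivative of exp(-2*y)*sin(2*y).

Let I denote the integral. Integrate by parts with u = sin(2*y), dv = exp(-2*y) dy, so v = -exp(-2*y)/2: I = -exp(-2*y)*sin(2*y)/2 + ∫ exp(-2*y)*cos(2*y) dy.
Apply parts again with u = cos(2*y), dv = exp(-2*y) dy: ∫ exp(-2*y)*cos(2*y) dy = -exp(-2*y)*cos(2*y)/2 − I. Substituting back brings back I: I = -exp(-2*y)*sin(2*y)/2 - exp(-2*y)*cos(2*y)/2 − I.
Solving for I: (1 + 1)·I equals the remaining terms, so I = (1/2)·(-exp(-2*y)*sin(2*y)/2 - exp(-2*y)*cos(2*y)/2).

-exp(-2*y)*sin(2*y)/4 - exp(-2*y)*cos(2*y)/4 + C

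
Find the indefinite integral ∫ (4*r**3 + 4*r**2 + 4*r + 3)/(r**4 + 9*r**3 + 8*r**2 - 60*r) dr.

-log(r)/20 + 59*log(r - 2)/112 - 417*log(r + 5)/35 + 247*log(r + 6)/16 + C

Factor the denominator: r*(r - 2)*(r + 5)*(r + 6).
Partial-fraction decomposition: 247/(16*(r + 6)) - 417/(35*(r + 5)) + 59/(112*(r - 2)) - 1/(20*r).
Integrate each term: A/(r−a) contributes A·log|r−a|.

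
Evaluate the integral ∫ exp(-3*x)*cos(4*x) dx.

4*exp(-3*x)*sin(4*x)/25 - 3*exp(-3*x)*cos(4*x)/25 + C

Let I denote the integral. Integrate by parts with u = cos(4*x), dv = exp(-3*x) dx, so v = -exp(-3*x)/3: I = -exp(-3*x)*cos(4*x)/3 − (4/3)·∫ exp(-3*x)*sin(4*x) dx.
Apply parts again with u = sin(4*x), dv = exp(-3*x) dx: ∫ exp(-3*x)*sin(4*x) dx = -exp(-3*x)*sin(4*x)/3 + (4/3)·I. Substituting back brings back I: I = 4*exp(-3*x)*sin(4*x)/9 - exp(-3*x)*cos(4*x)/3 − (16/9)·I.
Solving for I: (1 + 16/9)·I equals the remaining terms, so I = (9/25)·(4*exp(-3*x)*sin(4*x)/9 - exp(-3*x)*cos(4*x)/3).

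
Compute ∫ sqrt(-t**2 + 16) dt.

t*sqrt(-t**2 + 16)/2 + 8*asin(t/4) + C

Substitute t = 4·sin(θ), so dt = 4·cos(θ) dθ and the radical becomes sqrt(-t**2 + 16) = 4·cos(θ) by the Pythagorean identity.
Integrate the resulting trig expression in θ, then back-substitute θ = asin(t/4), sin(θ) = t/4, cos(θ) = sqrt(-t**2 + 16)/4 (absorbing any constant into C).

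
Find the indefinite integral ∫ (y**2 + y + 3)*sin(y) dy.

Use integration by parts with u = y**2 + y + 3, dv = sin(y) dy, so v = -cos(y).
Apply parts 2 times (tabular method): alternate signs, differentiate u down to 0, integrate dv up.

-y**2*cos(y) + 2*y*sin(y) - y*cos(y) + sin(y) - cos(y) + C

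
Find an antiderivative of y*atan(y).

Use integration by parts with u = arctan(y), dv = y dy.
Then du = 1/(y**2 + 1) dy.

y**2*atan(y)/2 - y/2 + atan(y)/2 + C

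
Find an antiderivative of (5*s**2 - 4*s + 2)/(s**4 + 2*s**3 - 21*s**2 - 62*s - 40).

Factor the denominator: (s - 5)*(s + 1)*(s + 2)*(s + 4).
Partial-fraction decomposition: -49/(27*(s + 4)) + 15/(7*(s + 2)) - 11/(18*(s + 1)) + 107/(378*(s - 5)).
Integrate each term: A/(s−a) contributes A·log|s−a|.

107*log(s - 5)/378 - 11*log(s + 1)/18 + 15*log(s + 2)/7 - 49*log(s + 4)/27 + C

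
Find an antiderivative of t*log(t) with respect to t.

Use integration by parts with u = log(t), dv = t dt.
Then du = 1/t dt and v = t**2/2.

t**2*log(t)/2 - t**2/4 + C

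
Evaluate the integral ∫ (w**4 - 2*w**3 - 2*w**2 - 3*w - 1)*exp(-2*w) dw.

Use integration by parts with u = w**4 - 2*w**3 - 2*w**2 - 3*w - 1, dv = exp(-2*w) dw, so v = -exp(-2*w)/2.
Apply parts 4 times (tabular method): alternate signs, differentiate u down to 0, integrate dv up.

(-2*w**4 + 4*w**2 + 10*w + 7)*exp(-2*w)/4 + C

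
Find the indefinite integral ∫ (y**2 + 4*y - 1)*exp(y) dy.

Use integration by parts with u = y**2 + 4*y - 1, dv = exp(y) dy, so v = exp(y).
Apply parts 2 times (tabular method): alternate signs, differentiate u down to 0, integrate dv up.

(y**2 + 2*y - 3)*exp(y) + C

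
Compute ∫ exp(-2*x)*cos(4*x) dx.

Let I denote the integral. Integrate by parts with u = cos(4*x), dv = exp(-2*x) dx, so v = -exp(-2*x)/2: I = -exp(-2*x)*cos(4*x)/2 − 2·∫ exp(-2*x)*sin(4*x) dx.
Apply parts again with u = sin(4*x), dv = exp(-2*x) dx: ∫ exp(-2*x)*sin(4*x) dx = -exp(-2*x)*sin(4*x)/2 + 2·I. Substituting back brings back I: I = exp(-2*x)*sin(4*x) - exp(-2*x)*cos(4*x)/2 − 4·I.
Solving for I: (1 + 4)·I equals the remaining terms, so I = (1/5)·(exp(-2*x)*sin(4*x) - exp(-2*x)*cos(4*x)/2).

exp(-2*x)*sin(4*x)/5 - exp(-2*x)*cos(4*x)/10 + C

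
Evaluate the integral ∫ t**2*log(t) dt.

Use integration by parts with u = log(t), dv = t**2 dt.
Then du = 1/t dt and v = t**3/3.

t**3*log(t)/3 - t**3/9 + C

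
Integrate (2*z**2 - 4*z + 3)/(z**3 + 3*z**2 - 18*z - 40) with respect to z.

Factor the denominator: (z - 4)*(z + 2)*(z + 5).
Partial-fraction decomposition: 73/(27*(z + 5)) - 19/(18*(z + 2)) + 19/(54*(z - 4)).
Integrate each term: A/(z−a) contributes A·log|z−a|.

19*log(z - 4)/54 - 19*log(z + 2)/18 + 73*log(z + 5)/27 + C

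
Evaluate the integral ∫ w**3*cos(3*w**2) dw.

w**2*sin(3*w**2)/6 + cos(3*w**2)/18 + C

Let u = w², du = 2w dw; rewrite as (1/2)∫ u^1·cos(3u) du.
Now integrate by parts 1 time.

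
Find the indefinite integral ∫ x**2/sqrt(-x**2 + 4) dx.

Substitute x = 2·sin(θ), so dx = 2·cos(θ) dθ and the radical becomes sqrt(-x**2 + 4) = 2·cos(θ) by the Pythagorean identity.
Integrate the resulting trig expression in θ, then back-substitute θ = asin(x/2), sin(θ) = x/2, cos(θ) = sqrt(-x**2 + 4)/2 (absorbing any constant into C).

-x*sqrt(-x**2 + 4)/2 + 2*asin(x/2) + C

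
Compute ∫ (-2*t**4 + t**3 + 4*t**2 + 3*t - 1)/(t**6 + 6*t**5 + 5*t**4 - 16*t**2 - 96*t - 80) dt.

-log(t - 2)/224 + log(t + 1)/20 - 31*log(t + 2)/96 + 1291*log(t + 5)/2436 - 293*log(t**2 + 4)/2320 + 73*atan(t/2)/2320 + C

Factor the denominator: (t - 2)*(t + 1)*(t + 2)*(t + 5)*(t**2 + 4).
Partial-fraction decomposition: -(293*t - 73)/(1160*(t**2 + 4)) + 1291/(2436*(t + 5)) - 31/(96*(t + 2)) + 1/(20*(t + 1)) - 1/(224*(t - 2)).
Integrate each term; A/(t−a) gives A·log|t−a|; the (Bt+D)/(t²+p²) term gives a log and an atan.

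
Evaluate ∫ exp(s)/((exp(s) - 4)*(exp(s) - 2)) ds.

Let u = e^s, du = e^s ds.
The integral becomes ∫ du/((u-4)(u-2)); decompose into partial fractions.

log(exp(s) - 4)/2 - log(exp(s) - 2)/2 + C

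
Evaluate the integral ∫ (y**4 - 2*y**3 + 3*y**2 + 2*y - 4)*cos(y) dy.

Use integration by parts with u = y**4 - 2*y**3 + 3*y**2 + 2*y - 4, dv = cos(y) dy, so v = sin(y).
Apply parts 4 times (tabular method): alternate signs, differentiate u down to 0, integrate dv up.

y**4*sin(y) - 2*y**3*sin(y) + 4*y**3*cos(y) - 9*y**2*sin(y) - 6*y**2*cos(y) + 14*y*sin(y) - 18*y*cos(y) + 14*sin(y) + 14*cos(y) + C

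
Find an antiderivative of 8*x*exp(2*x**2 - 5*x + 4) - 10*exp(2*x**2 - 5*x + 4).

2*exp(2*x**2 - 5*x + 4) + C

Let u = 2*x**2 - 5*x + 4, so du = (4*x - 5) dx.
Rewriting, the integral becomes 2·∫ e^u du = 2·e^u.
Substituting back, u = 2*x**2 - 5*x + 4.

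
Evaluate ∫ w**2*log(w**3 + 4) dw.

Let u = w**3 + 4, so du = (3*w**2) dw.
The integral becomes (1/3)·∫ log(u) du; integrate by parts with u′=log(u), dv′=du.

w**3*log(w**3 + 4)/3 - w**3/3 + 4*log(w**3 + 4)/3 + C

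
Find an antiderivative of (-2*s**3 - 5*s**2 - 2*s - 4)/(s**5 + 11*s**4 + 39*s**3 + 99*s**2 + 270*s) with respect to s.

-2*log(s)/135 - 131*log(s + 5)/170 + 26*log(s + 6)/27 - 163*log(s**2 + 9)/1836 - 23*atan(s/3)/918 + C

Factor the denominator: s*(s + 5)*(s + 6)*(s**2 + 9).
Partial-fraction decomposition: -(163*s + 69)/(918*(s**2 + 9)) + 26/(27*(s + 6)) - 131/(170*(s + 5)) - 2/(135*s).
Integrate each term; A/(s−a) gives A·log|s−a|; the (Bs+D)/(s²+p²) term gives a log and an atan.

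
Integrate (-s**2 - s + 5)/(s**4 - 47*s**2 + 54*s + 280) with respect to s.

-25*log(s - 5)/84 + 5*log(s - 4)/22 + log(s + 2)/70 + 37*log(s + 7)/660 + C

Factor the denominator: (s - 5)*(s - 4)*(s + 2)*(s + 7).
Partial-fraction decomposition: 37/(660*(s + 7)) + 1/(70*(s + 2)) + 5/(22*(s - 4)) - 25/(84*(s - 5)).
Integrate each term: A/(s−a) contributes A·log|s−a|.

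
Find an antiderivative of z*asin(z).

z**2*asin(z)/2 + z*sqrt(-z**2 + 1)/4 - asin(z)/4 + C

Use integration by parts with u = arcsin(z), dv = z dz.
Then du = 1/sqrt(-z**2 + 1) dz.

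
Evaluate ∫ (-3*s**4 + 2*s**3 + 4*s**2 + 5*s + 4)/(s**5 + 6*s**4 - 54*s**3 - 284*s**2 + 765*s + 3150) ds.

-643*log(s - 5)/792 - 17*log(s + 3)/48 + 382*log(s + 6)/33 - 1931*log(s + 7)/144 + 17/(12*s - 60) + C

Factor the denominator: (s - 5)**2*(s + 3)*(s + 6)*(s + 7).
Partial-fraction decomposition: -1931/(144*(s + 7)) + 382/(33*(s + 6)) - 17/(48*(s + 3)) - 643/(792*(s - 5)) - 17/(12*(s - 5)**2).
Integrate each term; A/(s−a) gives A·log|s−a|; A/(s−a)² gives −A/(s−a).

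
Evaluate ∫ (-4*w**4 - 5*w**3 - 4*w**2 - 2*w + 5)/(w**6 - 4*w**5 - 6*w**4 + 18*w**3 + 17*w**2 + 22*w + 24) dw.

Factor the denominator: (w - 4)*(w - 3)*(w + 1)*(w + 2)*(w**2 + 1).
Partial-fraction decomposition: -(w - 7)/(50*(w**2 + 1)) + 31/(150*(w + 2)) + 1/(10*(w + 1)) + 62/(25*(w - 3)) - 83/(30*(w - 4)).
Integrate each term; A/(w−a) gives A·log|w−a|; the (Bw+D)/(w²+p²) term gives a log and an atan.

-83*log(w - 4)/30 + 62*log(w - 3)/25 + log(w + 1)/10 + 31*log(w + 2)/150 - log(w**2 + 1)/100 + 7*atan(w)/50 + C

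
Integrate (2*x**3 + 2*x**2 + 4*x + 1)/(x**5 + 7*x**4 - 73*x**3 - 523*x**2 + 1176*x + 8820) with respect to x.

Factor the denominator: (x - 7)*(x - 5)*(x + 6)**2*(x + 7).
Partial-fraction decomposition: -205/(56*(x + 7)) + 73605/(20449*(x + 6)) - 383/(143*(x + 6)**2) - 107/(968*(x - 5)) + 813/(4732*(x - 7)).
Integrate each term; A/(x−a) gives A·log|x−a|; A/(x−a)² gives −A/(x−a).

813*log(x - 7)/4732 - 107*log(x - 5)/968 + 73605*log(x + 6)/20449 - 205*log(x + 7)/56 + 383/(143*x + 858) + C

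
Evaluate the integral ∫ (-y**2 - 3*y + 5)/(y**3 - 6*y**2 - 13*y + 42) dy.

-13*log(y - 7)/10 + log(y - 2)/5 + log(y + 3)/10 + C

Factor the denominator: (y - 7)*(y - 2)*(y + 3).
Partial-fraction decomposition: 1/(10*(y + 3)) + 1/(5*(y - 2)) - 13/(10*(y - 7)).
Integrate each term: A/(y−a) contributes A·log|y−a|.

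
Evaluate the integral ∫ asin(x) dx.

Use integration by parts with u = arcsin(x), dv = dx.
Then du = 1/sqrt(-x**2 + 1) dx.

x*asin(x) + sqrt(-x**2 + 1) + C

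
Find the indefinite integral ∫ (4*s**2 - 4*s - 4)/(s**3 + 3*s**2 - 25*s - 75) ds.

19*log(s - 5)/20 - 11*log(s + 3)/4 + 29*log(s + 5)/5 + C

Factor the denominator: (s - 5)*(s + 3)*(s + 5).
Partial-fraction decomposition: 29/(5*(s + 5)) - 11/(4*(s + 3)) + 19/(20*(s - 5)).
Integrate each term: A/(s−a) contributes A·log|s−a|.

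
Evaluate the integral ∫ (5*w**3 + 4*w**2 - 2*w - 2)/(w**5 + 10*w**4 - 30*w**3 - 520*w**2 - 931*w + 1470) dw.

Factor the denominator: (w - 7)*(w - 1)*(w + 5)*(w + 6)*(w + 7).
Partial-fraction decomposition: -1507/(224*(w + 7)) + 926/(91*(w + 6)) - 517/(144*(w + 5)) - 5/(2016*(w - 1)) + 1895/(13104*(w - 7)).
Integrate each term: A/(w−a) contributes A·log|w−a|.

1895*log(w - 7)/13104 - 5*log(w - 1)/2016 - 517*log(w + 5)/144 + 926*log(w + 6)/91 - 1507*log(w + 7)/224 + C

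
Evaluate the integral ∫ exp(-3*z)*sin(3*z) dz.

-exp(-3*z)*sin(3*z)/6 - exp(-3*z)*cos(3*z)/6 + C

Let I denote the integral. Integrate by parts with u = sin(3*z), dv = exp(-3*z) dz, so v = -exp(-3*z)/3: I = -exp(-3*z)*sin(3*z)/3 + ∫ exp(-3*z)*cos(3*z) dz.
Apply parts again with u = cos(3*z), dv = exp(-3*z) dz: ∫ exp(-3*z)*cos(3*z) dz = -exp(-3*z)*cos(3*z)/3 − I. Substituting back brings back I: I = -exp(-3*z)*sin(3*z)/3 - exp(-3*z)*cos(3*z)/3 − I.
Solving for I: (1 + 1)·I equals the remaining terms, so I = (1/2)·(-exp(-3*z)*sin(3*z)/3 - exp(-3*z)*cos(3*z)/3).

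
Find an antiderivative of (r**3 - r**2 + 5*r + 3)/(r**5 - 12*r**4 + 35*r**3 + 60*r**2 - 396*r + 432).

71*log(r - 6)/72 - 71*log(r - 4)/28 + 2*log(r - 3) - 17*log(r - 2)/40 - 8*log(r + 3)/315 + C

Factor the denominator: (r - 6)*(r - 4)*(r - 3)*(r - 2)*(r + 3).
Partial-fraction decomposition: -8/(315*(r + 3)) - 17/(40*(r - 2)) + 2/(r - 3) - 71/(28*(r - 4)) + 71/(72*(r - 6)).
Integrate each term: A/(r−a) contributes A·log|r−a|.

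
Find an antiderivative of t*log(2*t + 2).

Use integration by parts with u = log(2*t + 2), dv = t dt.
Then du = 2/(2*t + 2) dt and v = t**2/2.

t**2*log(2*t + 2)/2 - t**2/4 + t/2 - log(t + 1)/2 + C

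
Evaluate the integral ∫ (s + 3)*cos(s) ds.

Use integration by parts with u = s + 3, dv = cos(s) ds, so v = sin(s).
Apply parts 1 times (tabular method): alternate signs, differentiate u down to 0, integrate dv up.

s*sin(s) + 3*sin(s) + cos(s) + C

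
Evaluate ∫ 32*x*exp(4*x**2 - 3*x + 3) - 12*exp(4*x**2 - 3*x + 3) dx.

Let u = 4*x**2 - 3*x + 3, so du = (8*x - 3) dx.
Rewriting, the integral becomes 4·∫ e^u du = 4·e^u.
Substituting back, u = 4*x**2 - 3*x + 3.

4*exp(4*x**2 - 3*x + 3) + C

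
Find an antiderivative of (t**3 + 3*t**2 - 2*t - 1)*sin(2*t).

Use integration by parts with u = t**3 + 3*t**2 - 2*t - 1, dv = sin(2*t) dt, so v = -cos(2*t)/2.
Apply parts 3 times (tabular method): alternate signs, differentiate u down to 0, integrate dv up.

-t**3*cos(2*t)/2 + 3*t**2*sin(2*t)/4 - 3*t**2*cos(2*t)/2 + 3*t*sin(2*t)/2 + 7*t*cos(2*t)/4 - 7*sin(2*t)/8 + 5*cos(2*t)/4 + C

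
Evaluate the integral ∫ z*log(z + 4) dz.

Use integration by parts with u = log(z + 4), dv = z dz.
Then du = 1/(z + 4) dz and v = z**2/2.

z**2*log(z + 4)/2 - z**2/4 + 2*z - 8*log(z + 4) + C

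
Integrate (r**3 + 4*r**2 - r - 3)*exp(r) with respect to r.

(r**3 + r**2 - 3*r)*exp(r) + C

Use integration by parts with u = r**3 + 4*r**2 - r - 3, dv = exp(r) dr, so v = exp(r).
Apply parts 3 times (tabular method): alternate signs, differentiate u down to 0, integrate dv up.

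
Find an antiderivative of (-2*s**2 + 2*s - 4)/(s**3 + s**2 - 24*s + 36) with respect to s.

Factor the denominator: (s - 3)*(s - 2)*(s + 6).
Partial-fraction decomposition: -11/(9*(s + 6)) + 1/(s - 2) - 16/(9*(s - 3)).
Integrate each term: A/(s−a) contributes A·log|s−a|.

-16*log(s - 3)/9 + log(s - 2) - 11*log(s + 6)/9 + C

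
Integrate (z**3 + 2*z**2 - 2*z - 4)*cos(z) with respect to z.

Use integration by parts with u = z**3 + 2*z**2 - 2*z - 4, dv = cos(z) dz, so v = sin(z).
Apply parts 3 times (tabular method): alternate signs, differentiate u down to 0, integrate dv up.

z**3*sin(z) + 2*z**2*sin(z) + 3*z**2*cos(z) - 8*z*sin(z) + 4*z*cos(z) - 8*sin(z) - 8*cos(z) + C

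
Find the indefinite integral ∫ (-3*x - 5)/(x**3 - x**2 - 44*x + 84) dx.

Factor the denominator: (x - 6)*(x - 2)*(x + 7).
Partial-fraction decomposition: 16/(117*(x + 7)) + 11/(36*(x - 2)) - 23/(52*(x - 6)).
Integrate each term: A/(x−a) contributes A·log|x−a|.

-23*log(x - 6)/52 + 11*log(x - 2)/36 + 16*log(x + 7)/117 + C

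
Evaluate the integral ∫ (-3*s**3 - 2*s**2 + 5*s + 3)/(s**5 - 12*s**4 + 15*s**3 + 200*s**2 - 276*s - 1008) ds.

Factor the denominator: (s - 7)*(s - 6)*(s - 4)*(s + 2)*(s + 3).
Partial-fraction decomposition: 17/(210*(s + 3)) - 1/(48*(s + 2)) - 67/(84*(s - 4)) + 229/(48*(s - 6)) - 121/(30*(s - 7)).
Integrate each term: A/(s−a) contributes A·log|s−a|.

-121*log(s - 7)/30 + 229*log(s - 6)/48 - 67*log(s - 4)/84 - log(s + 2)/48 + 17*log(s + 3)/210 + C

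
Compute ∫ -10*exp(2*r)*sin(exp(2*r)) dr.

Let u = exp(2*r), so du = (2*exp(2*r)) dr.
Rewriting, the integral becomes -5·∫ sin(u) du = -5·-cos(u).
Substituting back, u = exp(2*r).

5*cos(exp(2*r)) + C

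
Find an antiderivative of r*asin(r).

r**2*asin(r)/2 + r*sqrt(-r**2 + 1)/4 - asin(r)/4 + C

Use integration by parts with u = arcsin(r), dv = r dr.
Then du = 1/sqrt(-r**2 + 1) dr.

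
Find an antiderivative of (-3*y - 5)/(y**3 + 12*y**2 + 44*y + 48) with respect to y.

log(y + 2)/8 - 7*log(y + 4)/4 + 13*log(y + 6)/8 + C

Factor the denominator: (y + 2)*(y + 4)*(y + 6).
Partial-fraction decomposition: 13/(8*(y + 6)) - 7/(4*(y + 4)) + 1/(8*(y + 2)).
Integrate each term: A/(y−a) contributes A·log|y−a|.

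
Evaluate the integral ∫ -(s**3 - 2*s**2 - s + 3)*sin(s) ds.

Use integration by parts with u = s**3 - 2*s**2 - s + 3, dv = -sin(s) ds, so v = cos(s).
Apply parts 3 times (tabular method): alternate signs, differentiate u down to 0, integrate dv up.

s**3*cos(s) - 3*s**2*sin(s) - 2*s**2*cos(s) + 4*s*sin(s) - 7*s*cos(s) + 7*sin(s) + 7*cos(s) + C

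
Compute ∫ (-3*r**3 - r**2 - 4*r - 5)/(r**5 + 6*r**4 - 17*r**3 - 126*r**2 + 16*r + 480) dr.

-229*log(r - 4)/1008 + 41*log(r - 2)/420 + 79*log(r + 3)/70 - 187*log(r + 4)/48 + 365*log(r + 5)/126 + C

Factor the denominator: (r - 4)*(r - 2)*(r + 3)*(r + 4)*(r + 5).
Partial-fraction decomposition: 365/(126*(r + 5)) - 187/(48*(r + 4)) + 79/(70*(r + 3)) + 41/(420*(r - 2)) - 229/(1008*(r - 4)).
Integrate each term: A/(r−a) contributes A·log|r−a|.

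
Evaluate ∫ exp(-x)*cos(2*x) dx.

Let I denote the integral. Integrate by parts with u = cos(2*x), dv = exp(-x) dx, so v = -exp(-x): I = -exp(-x)*cos(2*x) − 2·∫ exp(-x)*sin(2*x) dx.
Apply parts again with u = sin(2*x), dv = exp(-x) dx: ∫ exp(-x)*sin(2*x) dx = -exp(-x)*sin(2*x) + 2·I. Substituting back brings back I: I = 2*exp(-x)*sin(2*x) - exp(-x)*cos(2*x) − 4·I.
Solving for I: (1 + 4)·I equals the remaining terms, so I = (1/5)·(2*exp(-x)*sin(2*x) - exp(-x)*cos(2*x)).

2*exp(-x)*sin(2*x)/5 - exp(-x)*cos(2*x)/5 + C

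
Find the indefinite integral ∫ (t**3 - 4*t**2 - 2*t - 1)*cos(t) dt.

Use integration by parts with u = t**3 - 4*t**2 - 2*t - 1, dv = cos(t) dt, so v = sin(t).
Apply parts 3 times (tabular method): alternate signs, differentiate u down to 0, integrate dv up.

t**3*sin(t) - 4*t**2*sin(t) + 3*t**2*cos(t) - 8*t*sin(t) - 8*t*cos(t) + 7*sin(t) - 8*cos(t) + C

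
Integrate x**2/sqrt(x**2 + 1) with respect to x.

Substitute x = tan(θ), so dx = sec(θ)^2 dθ and the radical becomes sqrt(x**2 + 1) = sec(θ) by the Pythagorean identity.
Integrate the resulting trig expression in θ, then back-substitute tan(θ) = x, sec(θ) = sqrt(x**2 + 1) (absorbing any constant into C).

x*sqrt(x**2 + 1)/2 - log(x + sqrt(x**2 + 1))/2 + C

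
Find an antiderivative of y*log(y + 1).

Use integration by parts with u = log(y + 1), dv = y dy.
Then du = 1/(y + 1) dy and v = y**2/2.

y**2*log(y + 1)/2 - y**2/4 + y/2 - log(y + 1)/2 + C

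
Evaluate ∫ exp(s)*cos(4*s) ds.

4*exp(s)*sin(4*s)/17 + exp(s)*cos(4*s)/17 + C

Let I denote the integral. Integrate by parts with u = cos(4*s), dv = exp(s) ds, so v = exp(s): I = exp(s)*cos(4*s) + 4·∫ exp(s)*sin(4*s) ds.
Apply parts again with u = sin(4*s), dv = exp(s) ds: ∫ exp(s)*sin(4*s) ds = exp(s)*sin(4*s) − 4·I. Substituting back brings back I: I = 4*exp(s)*sin(4*s) + exp(s)*cos(4*s) − 16·I.
Solving for I: (1 + 16)·I equals the remaining terms, so I = (1/17)·(4*exp(s)*sin(4*s) + exp(s)*cos(4*s)).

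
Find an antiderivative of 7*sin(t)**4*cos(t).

7*sin(t)**5/5 + C

Let u = sin(t), so du = (cos(t)) dt.
Rewriting, the integral becomes 7·∫ u^4 du = 7·u^5/5.
Substituting back, u = sin(t).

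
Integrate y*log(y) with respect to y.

y**2*log(y)/2 - y**2/4 + C

Use integration by parts with u = log(y), dv = y dy.
Then du = 1/y dy and v = y**2/2.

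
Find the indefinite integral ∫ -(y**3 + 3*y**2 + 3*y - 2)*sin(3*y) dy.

Use integration by parts with u = y**3 + 3*y**2 + 3*y - 2, dv = -sin(3*y) dy, so v = cos(3*y)/3.
Apply parts 3 times (tabular method): alternate signs, differentiate u down to 0, integrate dv up.

y**3*cos(3*y)/3 - y**2*sin(3*y)/3 + y**2*cos(3*y) - 2*y*sin(3*y)/3 + 7*y*cos(3*y)/9 - 7*sin(3*y)/27 - 8*cos(3*y)/9 + C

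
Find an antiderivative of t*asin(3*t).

Use integration by parts with u = arcsin(3*t), dv = t dt.
Then du = 3/sqrt(-9*t**2 + 1) dt.

t**2*asin(3*t)/2 + t*sqrt(-9*t**2 + 1)/12 - asin(3*t)/36 + C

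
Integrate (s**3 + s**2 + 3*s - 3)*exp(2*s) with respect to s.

Use integration by parts with u = s**3 + s**2 + 3*s - 3, dv = exp(2*s) ds, so v = exp(2*s)/2.
Apply parts 3 times (tabular method): alternate signs, differentiate u down to 0, integrate dv up.

(4*s**3 - 2*s**2 + 14*s - 19)*exp(2*s)/8 + C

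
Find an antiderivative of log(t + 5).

t*log(t + 5) - t + 5*log(t + 5) + C

Use integration by parts with u = log(t + 5), dv = dt.
Then du = 1/(t + 5) dt and v = t.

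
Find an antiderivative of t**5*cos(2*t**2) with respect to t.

Let u = t², du = 2t dt; rewrite as (1/2)∫ u^2·cos(2u) du.
Now integrate by parts 2 times.

t**4*sin(2*t**2)/4 + t**2*cos(2*t**2)/4 - sin(2*t**2)/8 + C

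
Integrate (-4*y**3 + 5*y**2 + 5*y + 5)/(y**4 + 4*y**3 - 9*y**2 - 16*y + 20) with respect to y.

3*log(y - 2)/28 - 11*log(y - 1)/18 + 47*log(y + 2)/36 - 605*log(y + 5)/126 + C

Factor the denominator: (y - 2)*(y - 1)*(y + 2)*(y + 5).
Partial-fraction decomposition: -605/(126*(y + 5)) + 47/(36*(y + 2)) - 11/(18*(y - 1)) + 3/(28*(y - 2)).
Integrate each term: A/(y−a) contributes A·log|y−a|.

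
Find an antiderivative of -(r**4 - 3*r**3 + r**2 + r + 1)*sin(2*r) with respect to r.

Use integration by parts with u = r**4 - 3*r**3 + r**2 + r + 1, dv = -sin(2*r) dr, so v = cos(2*r)/2.
Apply parts 4 times (tabular method): alternate signs, differentiate u down to 0, integrate dv up.

r**4*cos(2*r)/2 - r**3*sin(2*r) - 3*r**3*cos(2*r)/2 + 9*r**2*sin(2*r)/4 - r**2*cos(2*r) + r*sin(2*r) + 11*r*cos(2*r)/4 - 11*sin(2*r)/8 + cos(2*r) + C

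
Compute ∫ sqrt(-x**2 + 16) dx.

x*sqrt(-x**2 + 16)/2 + 8*asin(x/4) + C

Substitute x = 4·sin(θ), so dx = 4·cos(θ) dθ and the radical becomes sqrt(-x**2 + 16) = 4·cos(θ) by the Pythagorean identity.
Integrate the resulting trig expression in θ, then back-substitute θ = asin(x/4), sin(θ) = x/4, cos(θ) = sqrt(-x**2 + 16)/4 (absorbing any constant into C).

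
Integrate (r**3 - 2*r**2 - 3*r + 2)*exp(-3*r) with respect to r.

Use integration by parts with u = r**3 - 2*r**2 - 3*r + 2, dv = exp(-3*r) dr, so v = -exp(-3*r)/3.
Apply parts 3 times (tabular method): alternate signs, differentiate u down to 0, integrate dv up.

(-9*r**3 + 9*r**2 + 33*r - 7)*exp(-3*r)/27 + C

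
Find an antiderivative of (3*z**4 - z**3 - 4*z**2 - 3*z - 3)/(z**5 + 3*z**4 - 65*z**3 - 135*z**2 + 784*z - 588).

Factor the denominator: (z - 7)*(z - 2)*(z - 1)*(z + 6)*(z + 7).
Partial-fraction decomposition: 307/(42*(z + 7)) - 3975/(728*(z + 6)) - 1/(42*(z - 1)) - 1/(24*(z - 2)) + 332/(273*(z - 7)).
Integrate each term: A/(z−a) contributes A·log|z−a|.

332*log(z - 7)/273 - log(z - 2)/24 - log(z - 1)/42 - 3975*log(z + 6)/728 + 307*log(z + 7)/42 + C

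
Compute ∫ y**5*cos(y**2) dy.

y**4*sin(y**2)/2 + y**2*cos(y**2) - sin(y**2) + C

Let u = y², du = 2y dy; rewrite as (1/2)∫ u^2·cos(1u) du.
Now integrate by parts 2 times.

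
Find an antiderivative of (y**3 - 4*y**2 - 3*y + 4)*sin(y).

Use integration by parts with u = y**3 - 4*y**2 - 3*y + 4, dv = sin(y) dy, so v = -cos(y).
Apply parts 3 times (tabular method): alternate signs, differentiate u down to 0, integrate dv up.

-y**3*cos(y) + 3*y**2*sin(y) + 4*y**2*cos(y) - 8*y*sin(y) + 9*y*cos(y) - 9*sin(y) - 12*cos(y) + C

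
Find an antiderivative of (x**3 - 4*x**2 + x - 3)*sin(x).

-x**3*cos(x) + 3*x**2*sin(x) + 4*x**2*cos(x) - 8*x*sin(x) + 5*x*cos(x) - 5*sin(x) - 5*cos(x) + C

Use integration by parts with u = x**3 - 4*x**2 + x - 3, dv = sin(x) dx, so v = -cos(x).
Apply parts 3 times (tabular method): alternate signs, differentiate u down to 0, integrate dv up.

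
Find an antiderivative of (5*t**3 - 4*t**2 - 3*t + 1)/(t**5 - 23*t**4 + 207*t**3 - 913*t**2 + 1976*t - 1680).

Factor the denominator: (t - 7)*(t - 5)*(t - 4)**2*(t - 3).
Partial-fraction decomposition: 91/(8*(t - 3)) + 860/(9*(t - 4)) + 245/(3*(t - 4)**2) - 511/(4*(t - 5)) + 1499/(72*(t - 7)).
Integrate each term; A/(t−a) gives A·log|t−a|; A/(t−a)² gives −A/(t−a).

1499*log(t - 7)/72 - 511*log(t - 5)/4 + 860*log(t - 4)/9 + 91*log(t - 3)/8 - 245/(3*t - 12) + C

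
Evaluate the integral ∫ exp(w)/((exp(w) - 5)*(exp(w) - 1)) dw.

Let u = e^w, du = e^w dw.
The integral becomes ∫ du/((u-5)(u-1)); decompose into partial fractions.

log(exp(w) - 5)/4 - log(exp(w) - 1)/4 + C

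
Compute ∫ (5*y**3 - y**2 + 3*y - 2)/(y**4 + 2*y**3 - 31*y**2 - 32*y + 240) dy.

Factor the denominator: (y - 4)*(y - 3)*(y + 4)*(y + 5).
Partial-fraction decomposition: 667/(72*(y + 5)) - 25/(4*(y + 4)) - 19/(8*(y - 3)) + 157/(36*(y - 4)).
Integrate each term: A/(y−a) contributes A·log|y−a|.

157*log(y - 4)/36 - 19*log(y - 3)/8 - 25*log(y + 4)/4 + 667*log(y + 5)/72 + C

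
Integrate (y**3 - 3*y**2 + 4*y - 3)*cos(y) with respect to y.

Use integration by parts with u = y**3 - 3*y**2 + 4*y - 3, dv = cos(y) dy, so v = sin(y).
Apply parts 3 times (tabular method): alternate signs, differentiate u down to 0, integrate dv up.

y**3*sin(y) - 3*y**2*sin(y) + 3*y**2*cos(y) - 2*y*sin(y) - 6*y*cos(y) + 3*sin(y) - 2*cos(y) + C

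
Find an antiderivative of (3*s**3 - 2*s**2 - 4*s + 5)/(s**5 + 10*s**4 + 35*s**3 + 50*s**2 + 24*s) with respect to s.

5*log(s)/24 - 2*log(s + 1)/3 - 19*log(s + 2)/4 + 41*log(s + 3)/3 - 203*log(s + 4)/24 + C

Factor the denominator: s*(s + 1)*(s + 2)*(s + 3)*(s + 4).
Partial-fraction decomposition: -203/(24*(s + 4)) + 41/(3*(s + 3)) - 19/(4*(s + 2)) - 2/(3*(s + 1)) + 5/(24*s).
Integrate each term: A/(s−a) contributes A·log|s−a|.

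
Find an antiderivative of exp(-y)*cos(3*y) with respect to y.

3*exp(-y)*sin(3*y)/10 - exp(-y)*cos(3*y)/10 + C

Let I denote the integral. Integrate by parts with u = cos(3*y), dv = exp(-y) dy, so v = -exp(-y): I = -exp(-y)*cos(3*y) − 3·∫ exp(-y)*sin(3*y) dy.
Apply parts again with u = sin(3*y), dv = exp(-y) dy: ∫ exp(-y)*sin(3*y) dy = -exp(-y)*sin(3*y) + 3·I. Substituting back brings back I: I = 3*exp(-y)*sin(3*y) - exp(-y)*cos(3*y) − 9·I.
Solving for I: (1 + 9)·I equals the remaining terms, so I = (1/10)·(3*exp(-y)*sin(3*y) - exp(-y)*cos(3*y)).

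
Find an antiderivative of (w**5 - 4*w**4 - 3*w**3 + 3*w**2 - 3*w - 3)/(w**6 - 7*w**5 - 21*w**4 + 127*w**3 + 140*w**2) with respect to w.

-39*log(w)/19600 + 6297*log(w - 7)/8624 - 307*log(w - 5)/2700 + log(w + 1)/144 + 1799*log(w + 4)/4752 + 3/(140*w) + C

Factor the denominator: w**2*(w - 7)*(w - 5)*(w + 1)*(w + 4).
Partial-fraction decomposition: 1799/(4752*(w + 4)) + 1/(144*(w + 1)) - 307/(2700*(w - 5)) + 6297/(8624*(w - 7)) - 39/(19600*w) - 3/(140*w**2).
Integrate each term; A/(w−a) gives A·log|w−a|; A/(w−a)² gives −A/(w−a).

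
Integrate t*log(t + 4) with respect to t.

Use integration by parts with u = log(t + 4), dv = t dt.
Then du = 1/(t + 4) dt and v = t**2/2.

t**2*log(t + 4)/2 - t**2/4 + 2*t - 8*log(t + 4) + C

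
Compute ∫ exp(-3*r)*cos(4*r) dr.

4*exp(-3*r)*sin(4*r)/25 - 3*exp(-3*r)*cos(4*r)/25 + C

Let I denote the integral. Integrate by parts with u = cos(4*r), dv = exp(-3*r) dr, so v = -exp(-3*r)/3: I = -exp(-3*r)*cos(4*r)/3 − (4/3)·∫ exp(-3*r)*sin(4*r) dr.
Apply parts again with u = sin(4*r), dv = exp(-3*r) dr: ∫ exp(-3*r)*sin(4*r) dr = -exp(-3*r)*sin(4*r)/3 + (4/3)·I. Substituting back brings back I: I = 4*exp(-3*r)*sin(4*r)/9 - exp(-3*r)*cos(4*r)/3 − (16/9)·I.
Solving for I: (1 + 16/9)·I equals the remaining terms, so I = (9/25)·(4*exp(-3*r)*sin(4*r)/9 - exp(-3*r)*cos(4*r)/3).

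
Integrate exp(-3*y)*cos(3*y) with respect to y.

Let I denote the integral. Integrate by parts with u = cos(3*y), dv = exp(-3*y) dy, so v = -exp(-3*y)/3: I = -exp(-3*y)*cos(3*y)/3 − ∫ exp(-3*y)*sin(3*y) dy.
Apply parts again with u = sin(3*y), dv = exp(-3*y) dy: ∫ exp(-3*y)*sin(3*y) dy = -exp(-3*y)*sin(3*y)/3 + I. Substituting back brings back I: I = exp(-3*y)*sin(3*y)/3 - exp(-3*y)*cos(3*y)/3 − I.
Solving for I: (1 + 1)·I equals the remaining terms, so I = (1/2)·(exp(-3*y)*sin(3*y)/3 - exp(-3*y)*cos(3*y)/3).

exp(-3*y)*sin(3*y)/6 - exp(-3*y)*cos(3*y)/6 + C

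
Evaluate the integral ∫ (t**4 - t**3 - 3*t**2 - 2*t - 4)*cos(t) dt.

Use integration by parts with u = t**4 - t**3 - 3*t**2 - 2*t - 4, dv = cos(t) dt, so v = sin(t).
Apply parts 4 times (tabular method): alternate signs, differentiate u down to 0, integrate dv up.

t**4*sin(t) - t**3*sin(t) + 4*t**3*cos(t) - 15*t**2*sin(t) - 3*t**2*cos(t) + 4*t*sin(t) - 30*t*cos(t) + 26*sin(t) + 4*cos(t) + C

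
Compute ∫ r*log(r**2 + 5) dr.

r**2*log(r**2 + 5)/2 - r**2/2 + 5*log(r**2 + 5)/2 + C

Let u = r**2 + 5, so du = (2*r) dr.
The integral becomes (1/2)·∫ log(u) du; integrate by parts with u′=log(u), dv′=du.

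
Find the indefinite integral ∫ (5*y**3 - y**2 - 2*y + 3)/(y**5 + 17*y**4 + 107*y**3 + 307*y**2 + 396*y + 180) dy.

Factor the denominator: (y + 1)*(y + 2)*(y + 3)*(y + 5)*(y + 6).
Partial-fraction decomposition: -367/(20*(y + 6)) + 637/(24*(y + 5)) - 45/(4*(y + 3)) + 37/(12*(y + 2)) - 1/(40*(y + 1)).
Integrate each term: A/(y−a) contributes A·log|y−a|.

-log(y + 1)/40 + 37*log(y + 2)/12 - 45*log(y + 3)/4 + 637*log(y + 5)/24 - 367*log(y + 6)/20 + C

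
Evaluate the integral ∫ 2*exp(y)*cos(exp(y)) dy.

Let u = exp(y), so du = (exp(y)) dy.
Rewriting, the integral becomes 2·∫ cos(u) du = 2·sin(u).
Substituting back, u = exp(y).

2*sin(exp(y)) + C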